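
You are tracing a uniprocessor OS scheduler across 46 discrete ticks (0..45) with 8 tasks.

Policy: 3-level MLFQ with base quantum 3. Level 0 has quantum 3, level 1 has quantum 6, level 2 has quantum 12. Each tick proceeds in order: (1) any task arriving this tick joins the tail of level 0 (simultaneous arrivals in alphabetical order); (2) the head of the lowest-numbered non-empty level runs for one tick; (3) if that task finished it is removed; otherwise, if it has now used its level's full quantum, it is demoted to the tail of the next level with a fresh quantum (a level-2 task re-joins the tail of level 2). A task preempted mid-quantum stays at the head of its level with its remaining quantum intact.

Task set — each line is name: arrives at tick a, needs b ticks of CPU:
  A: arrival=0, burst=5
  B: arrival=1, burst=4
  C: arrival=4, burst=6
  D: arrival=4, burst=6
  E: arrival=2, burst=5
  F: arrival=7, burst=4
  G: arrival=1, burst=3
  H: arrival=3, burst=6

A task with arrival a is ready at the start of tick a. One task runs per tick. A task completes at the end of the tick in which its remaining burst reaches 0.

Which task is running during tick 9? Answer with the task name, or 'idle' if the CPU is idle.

running at tick 9 = E

t=0: L0/L1/L2 = A/-/- → run A
t=1: L0/L1/L2 = ABG/-/- → run A
t=2: L0/L1/L2 = ABGE/-/- → run A
t=3: L0/L1/L2 = BGEH/A/- → run B
t=4: L0/L1/L2 = BGEHCD/A/- → run B
t=5: L0/L1/L2 = BGEHCD/A/- → run B
t=6: L0/L1/L2 = GEHCD/AB/- → run G
t=7: L0/L1/L2 = GEHCDF/AB/- → run G
t=8: L0/L1/L2 = GEHCDF/AB/- → run G
t=9: L0/L1/L2 = EHCDF/AB/- → run E
t=10: L0/L1/L2 = EHCDF/AB/- → run E
t=11: L0/L1/L2 = EHCDF/AB/- → run E
t=12: L0/L1/L2 = HCDF/ABE/- → run H
t=13: L0/L1/L2 = HCDF/ABE/- → run H
t=14: L0/L1/L2 = HCDF/ABE/- → run H
t=15: L0/L1/L2 = CDF/ABEH/- → run C
t=16: L0/L1/L2 = CDF/ABEH/- → run C
t=17: L0/L1/L2 = CDF/ABEH/- → run C
t=18: L0/L1/L2 = DF/ABEHC/- → run D
t=19: L0/L1/L2 = DF/ABEHC/- → run D
t=20: L0/L1/L2 = DF/ABEHC/- → run D
t=21: L0/L1/L2 = F/ABEHCD/- → run F
t=22: L0/L1/L2 = F/ABEHCD/- → run F
t=23: L0/L1/L2 = F/ABEHCD/- → run F
t=24: L0/L1/L2 = -/ABEHCDF/- → run A
t=25: L0/L1/L2 = -/ABEHCDF/- → run A
t=26: L0/L1/L2 = -/BEHCDF/- → run B
t=27: L0/L1/L2 = -/EHCDF/- → run E
t=28: L0/L1/L2 = -/EHCDF/- → run E
t=29: L0/L1/L2 = -/HCDF/- → run H
t=30: L0/L1/L2 = -/HCDF/- → run H
t=31: L0/L1/L2 = -/HCDF/- → run H
t=32: L0/L1/L2 = -/CDF/- → run C
t=33: L0/L1/L2 = -/CDF/- → run C
t=34: L0/L1/L2 = -/CDF/- → run C
t=35: L0/L1/L2 = -/DF/- → run D
t=36: L0/L1/L2 = -/DF/- → run D
t=37: L0/L1/L2 = -/DF/- → run D
t=38: L0/L1/L2 = -/F/- → run F
t=39: (idle)
t=40: (idle)
t=41: (idle)
t=42: (idle)
t=43: (idle)
t=44: (idle)
t=45: (idle)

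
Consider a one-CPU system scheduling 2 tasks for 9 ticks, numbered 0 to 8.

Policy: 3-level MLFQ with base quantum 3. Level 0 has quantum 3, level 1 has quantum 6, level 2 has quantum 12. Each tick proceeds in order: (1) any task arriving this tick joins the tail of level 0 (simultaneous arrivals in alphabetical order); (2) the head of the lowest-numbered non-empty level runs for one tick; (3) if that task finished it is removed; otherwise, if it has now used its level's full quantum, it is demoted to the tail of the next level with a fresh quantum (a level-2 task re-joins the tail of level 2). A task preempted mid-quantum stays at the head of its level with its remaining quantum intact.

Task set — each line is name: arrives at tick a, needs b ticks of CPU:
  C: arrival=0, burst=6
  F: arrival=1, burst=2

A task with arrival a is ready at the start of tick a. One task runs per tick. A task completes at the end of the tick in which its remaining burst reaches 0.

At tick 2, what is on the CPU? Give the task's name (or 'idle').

t=0: L0/L1/L2 = C/-/- → run C
t=1: L0/L1/L2 = CF/-/- → run C
t=2: L0/L1/L2 = CF/-/- → run C
t=3: L0/L1/L2 = F/C/- → run F
t=4: L0/L1/L2 = F/C/- → run F
t=5: L0/L1/L2 = -/C/- → run C
t=6: L0/L1/L2 = -/C/- → run C
t=7: L0/L1/L2 = -/C/- → run C
t=8: (idle)

running at tick 2 = C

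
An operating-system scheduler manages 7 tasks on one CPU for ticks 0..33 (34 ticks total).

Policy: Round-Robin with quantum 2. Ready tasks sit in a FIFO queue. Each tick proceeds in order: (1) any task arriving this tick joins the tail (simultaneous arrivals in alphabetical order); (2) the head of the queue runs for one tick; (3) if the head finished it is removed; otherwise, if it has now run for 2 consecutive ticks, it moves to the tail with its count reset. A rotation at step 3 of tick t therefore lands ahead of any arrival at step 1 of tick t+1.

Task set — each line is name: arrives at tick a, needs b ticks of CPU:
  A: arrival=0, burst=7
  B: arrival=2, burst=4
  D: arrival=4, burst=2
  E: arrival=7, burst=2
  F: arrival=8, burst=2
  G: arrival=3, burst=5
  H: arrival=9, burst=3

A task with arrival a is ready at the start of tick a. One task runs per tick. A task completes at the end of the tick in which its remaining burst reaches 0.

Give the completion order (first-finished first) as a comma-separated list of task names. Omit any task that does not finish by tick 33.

t=0: queue=[A] q_used=0 → run A
t=1: queue=[A] q_used=1 → run A
t=2: queue=[A,B] q_used=0 → run A
t=3: queue=[A,B,G] q_used=1 → run A
t=4: queue=[B,G,A,D] q_used=0 → run B
t=5: queue=[B,G,A,D] q_used=1 → run B
t=6: queue=[G,A,D,B] q_used=0 → run G
t=7: queue=[G,A,D,B,E] q_used=1 → run G
t=8: queue=[A,D,B,E,G,F] q_used=0 → run A
t=9: queue=[A,D,B,E,G,F,H] q_used=1 → run A
t=10: queue=[D,B,E,G,F,H,A] q_used=0 → run D
t=11: queue=[D,B,E,G,F,H,A] q_used=1 → run D
t=12: queue=[B,E,G,F,H,A] q_used=0 → run B
t=13: queue=[B,E,G,F,H,A] q_used=1 → run B
t=14: queue=[E,G,F,H,A] q_used=0 → run E
t=15: queue=[E,G,F,H,A] q_used=1 → run E
t=16: queue=[G,F,H,A] q_used=0 → run G
t=17: queue=[G,F,H,A] q_used=1 → run G
t=18: queue=[F,H,A,G] q_used=0 → run F
t=19: queue=[F,H,A,G] q_used=1 → run F
t=20: queue=[H,A,G] q_used=0 → run H
t=21: queue=[H,A,G] q_used=1 → run H
t=22: queue=[A,G,H] q_used=0 → run A
t=23: queue=[G,H] q_used=0 → run G
t=24: queue=[H] q_used=0 → run H
t=25: (idle)
t=26: (idle)
t=27: (idle)
t=28: (idle)
t=29: (idle)
t=30: (idle)
t=31: (idle)
t=32: (idle)
t=33: (idle)

completion order = D, B, E, F, A, G, H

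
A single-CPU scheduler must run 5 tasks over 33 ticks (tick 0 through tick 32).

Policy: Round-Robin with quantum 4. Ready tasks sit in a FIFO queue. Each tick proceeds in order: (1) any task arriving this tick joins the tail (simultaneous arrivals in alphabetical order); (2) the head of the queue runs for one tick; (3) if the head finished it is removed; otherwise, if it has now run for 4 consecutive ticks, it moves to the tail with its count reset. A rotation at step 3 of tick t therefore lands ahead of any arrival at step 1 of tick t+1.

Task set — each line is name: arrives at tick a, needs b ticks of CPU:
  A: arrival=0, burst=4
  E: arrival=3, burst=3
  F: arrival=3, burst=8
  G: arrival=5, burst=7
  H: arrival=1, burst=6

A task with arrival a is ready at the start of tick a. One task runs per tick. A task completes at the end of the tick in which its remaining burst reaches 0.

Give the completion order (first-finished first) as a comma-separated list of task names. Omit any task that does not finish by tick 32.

t=0: queue=[A] q_used=0 → run A
t=1: queue=[A,H] q_used=1 → run A
t=2: queue=[A,H] q_used=2 → run A
t=3: queue=[A,H,E,F] q_used=3 → run A
t=4: queue=[H,E,F] q_used=0 → run H
t=5: queue=[H,E,F,G] q_used=1 → run H
t=6: queue=[H,E,F,G] q_used=2 → run H
t=7: queue=[H,E,F,G] q_used=3 → run H
t=8: queue=[E,F,G,H] q_used=0 → run E
t=9: queue=[E,F,G,H] q_used=1 → run E
t=10: queue=[E,F,G,H] q_used=2 → run E
t=11: queue=[F,G,H] q_used=0 → run F
t=12: queue=[F,G,H] q_used=1 → run F
t=13: queue=[F,G,H] q_used=2 → run F
t=14: queue=[F,G,H] q_used=3 → run F
t=15: queue=[G,H,F] q_used=0 → run G
t=16: queue=[G,H,F] q_used=1 → run G
t=17: queue=[G,H,F] q_used=2 → run G
t=18: queue=[G,H,F] q_used=3 → run G
t=19: queue=[H,F,G] q_used=0 → run H
t=20: queue=[H,F,G] q_used=1 → run H
t=21: queue=[F,G] q_used=0 → run F
t=22: queue=[F,G] q_used=1 → run F
t=23: queue=[F,G] q_used=2 → run F
t=24: queue=[F,G] q_used=3 → run F
t=25: queue=[G] q_used=0 → run G
t=26: queue=[G] q_used=1 → run G
t=27: queue=[G] q_used=2 → run G
t=28: (idle)
t=29: (idle)
t=30: (idle)
t=31: (idle)
t=32: (idle)

completion order = A, E, H, F, G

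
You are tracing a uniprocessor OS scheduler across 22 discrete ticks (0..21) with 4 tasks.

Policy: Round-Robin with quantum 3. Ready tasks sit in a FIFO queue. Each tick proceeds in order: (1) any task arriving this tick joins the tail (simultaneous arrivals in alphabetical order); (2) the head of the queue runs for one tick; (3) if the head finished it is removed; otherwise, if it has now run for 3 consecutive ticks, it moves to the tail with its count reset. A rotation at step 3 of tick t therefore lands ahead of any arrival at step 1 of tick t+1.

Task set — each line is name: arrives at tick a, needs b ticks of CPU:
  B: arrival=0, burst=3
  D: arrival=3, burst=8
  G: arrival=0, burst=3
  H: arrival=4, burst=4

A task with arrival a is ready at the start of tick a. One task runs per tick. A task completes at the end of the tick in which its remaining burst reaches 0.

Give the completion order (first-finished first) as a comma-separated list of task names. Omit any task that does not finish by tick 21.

t=0: queue=[B,G] q_used=0 → run B
t=1: queue=[B,G] q_used=1 → run B
t=2: queue=[B,G] q_used=2 → run B
t=3: queue=[G,D] q_used=0 → run G
t=4: queue=[G,D,H] q_used=1 → run G
t=5: queue=[G,D,H] q_used=2 → run G
t=6: queue=[D,H] q_used=0 → run D
t=7: queue=[D,H] q_used=1 → run D
t=8: queue=[D,H] q_used=2 → run D
t=9: queue=[H,D] q_used=0 → run H
t=10: queue=[H,D] q_used=1 → run H
t=11: queue=[H,D] q_used=2 → run H
t=12: queue=[D,H] q_used=0 → run D
t=13: queue=[D,H] q_used=1 → run D
t=14: queue=[D,H] q_used=2 → run D
t=15: queue=[H,D] q_used=0 → run H
t=16: queue=[D] q_used=0 → run D
t=17: queue=[D] q_used=1 → run D
t=18: (idle)
t=19: (idle)
t=20: (idle)
t=21: (idle)

completion order = B, G, H, D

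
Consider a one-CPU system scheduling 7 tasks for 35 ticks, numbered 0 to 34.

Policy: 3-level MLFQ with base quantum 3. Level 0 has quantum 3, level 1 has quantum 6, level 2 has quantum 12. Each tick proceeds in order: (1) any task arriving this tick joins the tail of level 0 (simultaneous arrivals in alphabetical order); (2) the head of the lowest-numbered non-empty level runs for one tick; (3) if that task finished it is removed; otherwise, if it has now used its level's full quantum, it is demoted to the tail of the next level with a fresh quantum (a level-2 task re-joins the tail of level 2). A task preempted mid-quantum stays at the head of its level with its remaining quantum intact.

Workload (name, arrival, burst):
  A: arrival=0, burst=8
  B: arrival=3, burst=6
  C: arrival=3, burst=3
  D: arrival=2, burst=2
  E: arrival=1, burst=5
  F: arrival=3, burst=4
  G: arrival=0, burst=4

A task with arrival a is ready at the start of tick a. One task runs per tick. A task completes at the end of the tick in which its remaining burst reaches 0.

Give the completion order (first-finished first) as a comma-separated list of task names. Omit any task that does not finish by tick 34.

t=0: L0/L1/L2 = AG/-/- → run A
t=1: L0/L1/L2 = AGE/-/- → run A
t=2: L0/L1/L2 = AGED/-/- → run A
t=3: L0/L1/L2 = GEDBCF/A/- → run G
t=4: L0/L1/L2 = GEDBCF/A/- → run G
t=5: L0/L1/L2 = GEDBCF/A/- → run G
t=6: L0/L1/L2 = EDBCF/AG/- → run E
t=7: L0/L1/L2 = EDBCF/AG/- → run E
t=8: L0/L1/L2 = EDBCF/AG/- → run E
t=9: L0/L1/L2 = DBCF/AGE/- → run D
t=10: L0/L1/L2 = DBCF/AGE/- → run D
t=11: L0/L1/L2 = BCF/AGE/- → run B
t=12: L0/L1/L2 = BCF/AGE/- → run B
t=13: L0/L1/L2 = BCF/AGE/- → run B
t=14: L0/L1/L2 = CF/AGEB/- → run C
t=15: L0/L1/L2 = CF/AGEB/- → run C
t=16: L0/L1/L2 = CF/AGEB/- → run C
t=17: L0/L1/L2 = F/AGEB/- → run F
t=18: L0/L1/L2 = F/AGEB/- → run F
t=19: L0/L1/L2 = F/AGEB/- → run F
t=20: L0/L1/L2 = -/AGEBF/- → run A
t=21: L0/L1/L2 = -/AGEBF/- → run A
t=22: L0/L1/L2 = -/AGEBF/- → run A
t=23: L0/L1/L2 = -/AGEBF/- → run A
t=24: L0/L1/L2 = -/AGEBF/- → run A
t=25: L0/L1/L2 = -/GEBF/- → run G
t=26: L0/L1/L2 = -/EBF/- → run E
t=27: L0/L1/L2 = -/EBF/- → run E
t=28: L0/L1/L2 = -/BF/- → run B
t=29: L0/L1/L2 = -/BF/- → run B
t=30: L0/L1/L2 = -/BF/- → run B
t=31: L0/L1/L2 = -/F/- → run F
t=32: (idle)
t=33: (idle)
t=34: (idle)

completion order = D, C, A, G, E, B, F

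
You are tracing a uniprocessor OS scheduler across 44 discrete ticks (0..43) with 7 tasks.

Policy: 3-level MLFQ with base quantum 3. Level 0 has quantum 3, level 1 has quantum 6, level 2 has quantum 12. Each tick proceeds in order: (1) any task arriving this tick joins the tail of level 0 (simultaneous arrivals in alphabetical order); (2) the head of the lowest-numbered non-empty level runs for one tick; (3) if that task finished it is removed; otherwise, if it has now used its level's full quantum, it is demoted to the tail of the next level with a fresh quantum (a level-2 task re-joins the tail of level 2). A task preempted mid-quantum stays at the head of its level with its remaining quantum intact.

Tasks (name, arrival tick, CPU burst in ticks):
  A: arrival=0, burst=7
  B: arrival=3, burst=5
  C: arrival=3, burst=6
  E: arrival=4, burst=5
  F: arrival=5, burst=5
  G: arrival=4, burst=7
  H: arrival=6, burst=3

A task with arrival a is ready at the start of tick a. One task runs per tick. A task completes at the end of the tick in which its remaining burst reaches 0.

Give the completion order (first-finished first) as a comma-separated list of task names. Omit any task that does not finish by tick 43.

completion order = H, A, B, C, E, G, F

t=0: L0/L1/L2 = A/-/- → run A
t=1: L0/L1/L2 = A/-/- → run A
t=2: L0/L1/L2 = A/-/- → run A
t=3: L0/L1/L2 = BC/A/- → run B
t=4: L0/L1/L2 = BCEG/A/- → run B
t=5: L0/L1/L2 = BCEGF/A/- → run B
t=6: L0/L1/L2 = CEGFH/AB/- → run C
t=7: L0/L1/L2 = CEGFH/AB/- → run C
t=8: L0/L1/L2 = CEGFH/AB/- → run C
t=9: L0/L1/L2 = EGFH/ABC/- → run E
t=10: L0/L1/L2 = EGFH/ABC/- → run E
t=11: L0/L1/L2 = EGFH/ABC/- → run E
t=12: L0/L1/L2 = GFH/ABCE/- → run G
t=13: L0/L1/L2 = GFH/ABCE/- → run G
t=14: L0/L1/L2 = GFH/ABCE/- → run G
t=15: L0/L1/L2 = FH/ABCEG/- → run F
t=16: L0/L1/L2 = FH/ABCEG/- → run F
t=17: L0/L1/L2 = FH/ABCEG/- → run F
t=18: L0/L1/L2 = H/ABCEGF/- → run H
t=19: L0/L1/L2 = H/ABCEGF/- → run H
t=20: L0/L1/L2 = H/ABCEGF/- → run H
t=21: L0/L1/L2 = -/ABCEGF/- → run A
t=22: L0/L1/L2 = -/ABCEGF/- → run A
t=23: L0/L1/L2 = -/ABCEGF/- → run A
t=24: L0/L1/L2 = -/ABCEGF/- → run A
t=25: L0/L1/L2 = -/BCEGF/- → run B
t=26: L0/L1/L2 = -/BCEGF/- → run B
t=27: L0/L1/L2 = -/CEGF/- → run C
t=28: L0/L1/L2 = -/CEGF/- → run C
t=29: L0/L1/L2 = -/CEGF/- → run C
t=30: L0/L1/L2 = -/EGF/- → run E
t=31: L0/L1/L2 = -/EGF/- → run E
t=32: L0/L1/L2 = -/GF/- → run G
t=33: L0/L1/L2 = -/GF/- → run G
t=34: L0/L1/L2 = -/GF/- → run G
t=35: L0/L1/L2 = -/GF/- → run G
t=36: L0/L1/L2 = -/F/- → run F
t=37: L0/L1/L2 = -/F/- → run F
t=38: (idle)
t=39: (idle)
t=40: (idle)
t=41: (idle)
t=42: (idle)
t=43: (idle)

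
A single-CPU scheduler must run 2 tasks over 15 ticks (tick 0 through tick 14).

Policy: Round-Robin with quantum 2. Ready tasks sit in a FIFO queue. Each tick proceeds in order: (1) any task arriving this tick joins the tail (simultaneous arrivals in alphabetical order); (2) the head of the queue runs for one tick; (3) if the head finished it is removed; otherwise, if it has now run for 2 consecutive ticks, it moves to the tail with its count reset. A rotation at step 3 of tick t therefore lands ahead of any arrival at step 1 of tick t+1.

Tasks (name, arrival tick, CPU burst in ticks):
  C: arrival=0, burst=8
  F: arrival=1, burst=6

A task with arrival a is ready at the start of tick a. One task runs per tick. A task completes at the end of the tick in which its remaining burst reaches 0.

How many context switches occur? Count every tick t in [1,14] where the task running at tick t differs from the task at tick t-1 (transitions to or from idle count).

t=0: queue=[C] q_used=0 → run C
t=1: queue=[C,F] q_used=1 → run C
t=2: queue=[F,C] q_used=0 → run F
t=3: queue=[F,C] q_used=1 → run F
t=4: queue=[C,F] q_used=0 → run C
t=5: queue=[C,F] q_used=1 → run C
t=6: queue=[F,C] q_used=0 → run F
t=7: queue=[F,C] q_used=1 → run F
t=8: queue=[C,F] q_used=0 → run C
t=9: queue=[C,F] q_used=1 → run C
t=10: queue=[F,C] q_used=0 → run F
t=11: queue=[F,C] q_used=1 → run F
t=12: queue=[C] q_used=0 → run C
t=13: queue=[C] q_used=1 → run C
t=14: (idle)

context switches = 7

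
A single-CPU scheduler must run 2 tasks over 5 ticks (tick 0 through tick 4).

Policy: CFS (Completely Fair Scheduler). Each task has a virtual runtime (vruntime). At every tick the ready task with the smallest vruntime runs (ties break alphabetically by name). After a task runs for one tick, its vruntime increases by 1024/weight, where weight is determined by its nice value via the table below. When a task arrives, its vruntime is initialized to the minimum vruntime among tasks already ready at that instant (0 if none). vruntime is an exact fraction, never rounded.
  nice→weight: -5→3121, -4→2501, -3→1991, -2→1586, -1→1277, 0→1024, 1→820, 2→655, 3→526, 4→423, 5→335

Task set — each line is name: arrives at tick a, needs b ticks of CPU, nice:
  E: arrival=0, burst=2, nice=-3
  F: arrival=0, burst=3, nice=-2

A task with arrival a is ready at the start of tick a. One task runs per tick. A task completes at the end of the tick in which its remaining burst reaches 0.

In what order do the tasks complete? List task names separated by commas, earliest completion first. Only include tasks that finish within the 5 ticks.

completion order = E, F

t=0: vr[E=0 F=0] → run E
t=1: vr[E=1024/1991 F=0] → run F
t=2: vr[E=1024/1991 F=512/793] → run E
t=3: vr[F=512/793] → run F
t=4: vr[F=1024/793] → run F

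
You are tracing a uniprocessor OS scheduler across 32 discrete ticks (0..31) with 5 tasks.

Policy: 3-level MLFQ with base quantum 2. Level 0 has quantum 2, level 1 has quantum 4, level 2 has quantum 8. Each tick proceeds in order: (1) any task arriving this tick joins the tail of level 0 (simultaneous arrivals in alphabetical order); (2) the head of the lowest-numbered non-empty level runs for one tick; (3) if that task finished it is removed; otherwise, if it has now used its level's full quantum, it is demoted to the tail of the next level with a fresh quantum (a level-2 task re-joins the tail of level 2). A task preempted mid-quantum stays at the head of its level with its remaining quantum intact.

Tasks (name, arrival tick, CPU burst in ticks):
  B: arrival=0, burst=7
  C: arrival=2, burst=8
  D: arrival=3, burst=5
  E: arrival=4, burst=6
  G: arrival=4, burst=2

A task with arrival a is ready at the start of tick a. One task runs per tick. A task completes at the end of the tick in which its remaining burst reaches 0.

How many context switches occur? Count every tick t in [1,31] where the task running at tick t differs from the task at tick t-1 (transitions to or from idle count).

context switches = 11

t=0: L0/L1/L2 = B/-/- → run B
t=1: L0/L1/L2 = B/-/- → run B
t=2: L0/L1/L2 = C/B/- → run C
t=3: L0/L1/L2 = CD/B/- → run C
t=4: L0/L1/L2 = DEG/BC/- → run D
t=5: L0/L1/L2 = DEG/BC/- → run D
t=6: L0/L1/L2 = EG/BCD/- → run E
t=7: L0/L1/L2 = EG/BCD/- → run E
t=8: L0/L1/L2 = G/BCDE/- → run G
t=9: L0/L1/L2 = G/BCDE/- → run G
t=10: L0/L1/L2 = -/BCDE/- → run B
t=11: L0/L1/L2 = -/BCDE/- → run B
t=12: L0/L1/L2 = -/BCDE/- → run B
t=13: L0/L1/L2 = -/BCDE/- → run B
t=14: L0/L1/L2 = -/CDE/B → run C
t=15: L0/L1/L2 = -/CDE/B → run C
t=16: L0/L1/L2 = -/CDE/B → run C
t=17: L0/L1/L2 = -/CDE/B → run C
t=18: L0/L1/L2 = -/DE/BC → run D
t=19: L0/L1/L2 = -/DE/BC → run D
t=20: L0/L1/L2 = -/DE/BC → run D
t=21: L0/L1/L2 = -/E/BC → run E
t=22: L0/L1/L2 = -/E/BC → run E
t=23: L0/L1/L2 = -/E/BC → run E
t=24: L0/L1/L2 = -/E/BC → run E
t=25: L0/L1/L2 = -/-/BC → run B
t=26: L0/L1/L2 = -/-/C → run C
t=27: L0/L1/L2 = -/-/C → run C
t=28: (idle)
t=29: (idle)
t=30: (idle)
t=31: (idle)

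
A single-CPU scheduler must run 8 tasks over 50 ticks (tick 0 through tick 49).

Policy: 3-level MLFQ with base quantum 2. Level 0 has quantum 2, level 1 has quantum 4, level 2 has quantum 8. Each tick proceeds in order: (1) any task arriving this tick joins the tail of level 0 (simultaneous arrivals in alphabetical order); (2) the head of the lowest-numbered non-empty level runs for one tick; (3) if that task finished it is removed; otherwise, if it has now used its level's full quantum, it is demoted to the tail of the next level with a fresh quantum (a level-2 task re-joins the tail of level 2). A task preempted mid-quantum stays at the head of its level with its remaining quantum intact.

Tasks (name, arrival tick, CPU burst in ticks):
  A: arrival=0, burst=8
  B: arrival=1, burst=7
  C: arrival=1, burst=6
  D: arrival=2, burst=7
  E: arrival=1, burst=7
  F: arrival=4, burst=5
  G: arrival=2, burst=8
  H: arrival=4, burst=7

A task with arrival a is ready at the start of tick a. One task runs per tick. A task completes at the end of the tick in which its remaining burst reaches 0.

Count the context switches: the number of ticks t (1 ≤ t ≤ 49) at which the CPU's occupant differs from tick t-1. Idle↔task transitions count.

t=0: L0/L1/L2 = A/-/- → run A
t=1: L0/L1/L2 = ABCE/-/- → run A
t=2: L0/L1/L2 = BCEDG/A/- → run B
t=3: L0/L1/L2 = BCEDG/A/- → run B
t=4: L0/L1/L2 = CEDGFH/AB/- → run C
t=5: L0/L1/L2 = CEDGFH/AB/- → run C
t=6: L0/L1/L2 = EDGFH/ABC/- → run E
t=7: L0/L1/L2 = EDGFH/ABC/- → run E
t=8: L0/L1/L2 = DGFH/ABCE/- → run D
t=9: L0/L1/L2 = DGFH/ABCE/- → run D
t=10: L0/L1/L2 = GFH/ABCED/- → run G
t=11: L0/L1/L2 = GFH/ABCED/- → run G
t=12: L0/L1/L2 = FH/ABCEDG/- → run F
t=13: L0/L1/L2 = FH/ABCEDG/- → run F
t=14: L0/L1/L2 = H/ABCEDGF/- → run H
t=15: L0/L1/L2 = H/ABCEDGF/- → run H
t=16: L0/L1/L2 = -/ABCEDGFH/- → run A
t=17: L0/L1/L2 = -/ABCEDGFH/- → run A
t=18: L0/L1/L2 = -/ABCEDGFH/- → run A
t=19: L0/L1/L2 = -/ABCEDGFH/- → run A
t=20: L0/L1/L2 = -/BCEDGFH/A → run B
t=21: L0/L1/L2 = -/BCEDGFH/A → run B
t=22: L0/L1/L2 = -/BCEDGFH/A → run B
t=23: L0/L1/L2 = -/BCEDGFH/A → run B
t=24: L0/L1/L2 = -/CEDGFH/AB → run C
t=25: L0/L1/L2 = -/CEDGFH/AB → run C
t=26: L0/L1/L2 = -/CEDGFH/AB → run C
t=27: L0/L1/L2 = -/CEDGFH/AB → run C
t=28: L0/L1/L2 = -/EDGFH/AB → run E
t=29: L0/L1/L2 = -/EDGFH/AB → run E
t=30: L0/L1/L2 = -/EDGFH/AB → run E
t=31: L0/L1/L2 = -/EDGFH/AB → run E
t=32: L0/L1/L2 = -/DGFH/ABE → run D
t=33: L0/L1/L2 = -/DGFH/ABE → run D
t=34: L0/L1/L2 = -/DGFH/ABE → run D
t=35: L0/L1/L2 = -/DGFH/ABE → run D
t=36: L0/L1/L2 = -/GFH/ABED → run G
t=37: L0/L1/L2 = -/GFH/ABED → run G
t=38: L0/L1/L2 = -/GFH/ABED → run G
t=39: L0/L1/L2 = -/GFH/ABED → run G
t=40: L0/L1/L2 = -/FH/ABEDG → run F
t=41: L0/L1/L2 = -/FH/ABEDG → run F
t=42: L0/L1/L2 = -/FH/ABEDG → run F
t=43: L0/L1/L2 = -/H/ABEDG → run H
t=44: L0/L1/L2 = -/H/ABEDG → run H
t=45: L0/L1/L2 = -/H/ABEDG → run H
t=46: L0/L1/L2 = -/H/ABEDG → run H
t=47: L0/L1/L2 = -/-/ABEDGH → run A
t=48: L0/L1/L2 = -/-/ABEDGH → run A
t=49: L0/L1/L2 = -/-/BEDGH → run B

context switches = 17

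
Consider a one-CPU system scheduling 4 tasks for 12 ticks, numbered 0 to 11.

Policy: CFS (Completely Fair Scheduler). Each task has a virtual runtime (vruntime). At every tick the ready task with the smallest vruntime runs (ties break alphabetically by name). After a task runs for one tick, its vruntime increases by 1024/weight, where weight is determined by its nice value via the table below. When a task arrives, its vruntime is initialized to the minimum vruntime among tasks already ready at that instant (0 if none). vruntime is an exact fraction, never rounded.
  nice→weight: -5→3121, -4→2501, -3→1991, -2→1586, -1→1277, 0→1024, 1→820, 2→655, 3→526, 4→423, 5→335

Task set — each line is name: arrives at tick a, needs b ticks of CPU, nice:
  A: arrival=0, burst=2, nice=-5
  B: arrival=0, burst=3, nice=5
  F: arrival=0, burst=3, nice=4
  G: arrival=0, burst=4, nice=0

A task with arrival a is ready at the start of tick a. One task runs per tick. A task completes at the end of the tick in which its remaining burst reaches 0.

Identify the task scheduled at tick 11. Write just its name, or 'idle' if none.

t=0: vr[A=0 B=0 F=0 G=0] → run A
t=1: vr[A=1024/3121 B=0 F=0 G=0] → run B
t=2: vr[A=1024/3121 B=1024/335 F=0 G=0] → run F
t=3: vr[A=1024/3121 B=1024/335 F=1024/423 G=0] → run G
t=4: vr[A=1024/3121 B=1024/335 F=1024/423 G=1] → run A
t=5: vr[B=1024/335 F=1024/423 G=1] → run G
t=6: vr[B=1024/335 F=1024/423 G=2] → run G
t=7: vr[B=1024/335 F=1024/423 G=3] → run F
t=8: vr[B=1024/335 F=2048/423 G=3] → run G
t=9: vr[B=1024/335 F=2048/423] → run B
t=10: vr[B=2048/335 F=2048/423] → run F
t=11: vr[B=2048/335] → run B

running at tick 11 = B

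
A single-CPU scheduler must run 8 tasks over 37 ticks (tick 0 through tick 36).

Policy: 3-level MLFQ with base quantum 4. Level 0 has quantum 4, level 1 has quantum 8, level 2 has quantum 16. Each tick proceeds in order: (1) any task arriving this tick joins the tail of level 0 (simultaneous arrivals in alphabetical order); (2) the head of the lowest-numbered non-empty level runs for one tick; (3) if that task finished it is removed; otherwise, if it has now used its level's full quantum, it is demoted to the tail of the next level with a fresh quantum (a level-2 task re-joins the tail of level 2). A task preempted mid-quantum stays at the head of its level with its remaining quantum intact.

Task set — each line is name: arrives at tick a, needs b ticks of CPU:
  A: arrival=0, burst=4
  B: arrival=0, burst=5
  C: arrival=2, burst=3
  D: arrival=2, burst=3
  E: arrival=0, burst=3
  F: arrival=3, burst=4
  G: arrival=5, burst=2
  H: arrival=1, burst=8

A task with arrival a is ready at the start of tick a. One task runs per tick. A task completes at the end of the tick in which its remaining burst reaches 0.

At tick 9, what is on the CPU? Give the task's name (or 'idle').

t=0: L0/L1/L2 = ABE/-/- → run A
t=1: L0/L1/L2 = ABEH/-/- → run A
t=2: L0/L1/L2 = ABEHCD/-/- → run A
t=3: L0/L1/L2 = ABEHCDF/-/- → run A
t=4: L0/L1/L2 = BEHCDF/-/- → run B
t=5: L0/L1/L2 = BEHCDFG/-/- → run B
t=6: L0/L1/L2 = BEHCDFG/-/- → run B
t=7: L0/L1/L2 = BEHCDFG/-/- → run B
t=8: L0/L1/L2 = EHCDFG/B/- → run E
t=9: L0/L1/L2 = EHCDFG/B/- → run E
t=10: L0/L1/L2 = EHCDFG/B/- → run E
t=11: L0/L1/L2 = HCDFG/B/- → run H
t=12: L0/L1/L2 = HCDFG/B/- → run H
t=13: L0/L1/L2 = HCDFG/B/- → run H
t=14: L0/L1/L2 = HCDFG/B/- → run H
t=15: L0/L1/L2 = CDFG/BH/- → run C
t=16: L0/L1/L2 = CDFG/BH/- → run C
t=17: L0/L1/L2 = CDFG/BH/- → run C
t=18: L0/L1/L2 = DFG/BH/- → run D
t=19: L0/L1/L2 = DFG/BH/- → run D
t=20: L0/L1/L2 = DFG/BH/- → run D
t=21: L0/L1/L2 = FG/BH/- → run F
t=22: L0/L1/L2 = FG/BH/- → run F
t=23: L0/L1/L2 = FG/BH/- → run F
t=24: L0/L1/L2 = FG/BH/- → run F
t=25: L0/L1/L2 = G/BH/- → run G
t=26: L0/L1/L2 = G/BH/- → run G
t=27: L0/L1/L2 = -/BH/- → run B
t=28: L0/L1/L2 = -/H/- → run H
t=29: L0/L1/L2 = -/H/- → run H
t=30: L0/L1/L2 = -/H/- → run H
t=31: L0/L1/L2 = -/H/- → run H
t=32: (idle)
t=33: (idle)
t=34: (idle)
t=35: (idle)
t=36: (idle)

running at tick 9 = E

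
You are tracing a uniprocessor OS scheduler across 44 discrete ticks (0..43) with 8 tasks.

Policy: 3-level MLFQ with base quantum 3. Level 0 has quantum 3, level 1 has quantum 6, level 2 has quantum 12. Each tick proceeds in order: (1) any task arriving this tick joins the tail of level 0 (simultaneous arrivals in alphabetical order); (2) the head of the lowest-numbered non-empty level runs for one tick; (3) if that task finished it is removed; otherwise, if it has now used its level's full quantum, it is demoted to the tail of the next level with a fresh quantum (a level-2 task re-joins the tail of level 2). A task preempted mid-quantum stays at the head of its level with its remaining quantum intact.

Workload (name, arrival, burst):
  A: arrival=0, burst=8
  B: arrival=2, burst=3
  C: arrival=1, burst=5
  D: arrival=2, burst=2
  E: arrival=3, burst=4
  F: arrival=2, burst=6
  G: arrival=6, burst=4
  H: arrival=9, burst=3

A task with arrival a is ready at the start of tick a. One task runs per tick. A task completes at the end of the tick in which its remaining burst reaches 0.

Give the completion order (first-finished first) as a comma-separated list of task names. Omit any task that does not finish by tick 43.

completion order = B, D, H, A, C, F, E, G

t=0: L0/L1/L2 = A/-/- → run A
t=1: L0/L1/L2 = AC/-/- → run A
t=2: L0/L1/L2 = ACBDF/-/- → run A
t=3: L0/L1/L2 = CBDFE/A/- → run C
t=4: L0/L1/L2 = CBDFE/A/- → run C
t=5: L0/L1/L2 = CBDFE/A/- → run C
t=6: L0/L1/L2 = BDFEG/AC/- → run B
t=7: L0/L1/L2 = BDFEG/AC/- → run B
t=8: L0/L1/L2 = BDFEG/AC/- → run B
t=9: L0/L1/L2 = DFEGH/AC/- → run D
t=10: L0/L1/L2 = DFEGH/AC/- → run D
t=11: L0/L1/L2 = FEGH/AC/- → run F
t=12: L0/L1/L2 = FEGH/AC/- → run F
t=13: L0/L1/L2 = FEGH/AC/- → run F
t=14: L0/L1/L2 = EGH/ACF/- → run E
t=15: L0/L1/L2 = EGH/ACF/- → run E
t=16: L0/L1/L2 = EGH/ACF/- → run E
t=17: L0/L1/L2 = GH/ACFE/- → run G
t=18: L0/L1/L2 = GH/ACFE/- → run G
t=19: L0/L1/L2 = GH/ACFE/- → run G
t=20: L0/L1/L2 = H/ACFEG/- → run H
t=21: L0/L1/L2 = H/ACFEG/- → run H
t=22: L0/L1/L2 = H/ACFEG/- → run H
t=23: L0/L1/L2 = -/ACFEG/- → run A
t=24: L0/L1/L2 = -/ACFEG/- → run A
t=25: L0/L1/L2 = -/ACFEG/- → run A
t=26: L0/L1/L2 = -/ACFEG/- → run A
t=27: L0/L1/L2 = -/ACFEG/- → run A
t=28: L0/L1/L2 = -/CFEG/- → run C
t=29: L0/L1/L2 = -/CFEG/- → run C
t=30: L0/L1/L2 = -/FEG/- → run F
t=31: L0/L1/L2 = -/FEG/- → run F
t=32: L0/L1/L2 = -/FEG/- → run F
t=33: L0/L1/L2 = -/EG/- → run E
t=34: L0/L1/L2 = -/G/- → run G
t=35: (idle)
t=36: (idle)
t=37: (idle)
t=38: (idle)
t=39: (idle)
t=40: (idle)
t=41: (idle)
t=42: (idle)
t=43: (idle)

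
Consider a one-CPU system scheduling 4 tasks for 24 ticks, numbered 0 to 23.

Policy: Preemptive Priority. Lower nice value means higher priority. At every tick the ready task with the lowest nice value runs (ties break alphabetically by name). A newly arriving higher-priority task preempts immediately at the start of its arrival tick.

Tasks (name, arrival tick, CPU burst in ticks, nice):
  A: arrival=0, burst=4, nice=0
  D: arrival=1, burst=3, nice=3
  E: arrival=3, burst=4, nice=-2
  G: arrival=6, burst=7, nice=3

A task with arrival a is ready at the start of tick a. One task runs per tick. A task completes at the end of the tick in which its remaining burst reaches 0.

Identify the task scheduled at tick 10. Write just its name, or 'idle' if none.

running at tick 10 = D

t=0: ready={A} → run A
t=1: ready={A,D} → run A
t=2: ready={A,D} → run A
t=3: ready={A,D,E} → run E
t=4: ready={A,D,E} → run E
t=5: ready={A,D,E} → run E
t=6: ready={A,D,E,G} → run E
t=7: ready={A,D,G} → run A
t=8: ready={D,G} → run D
t=9: ready={D,G} → run D
t=10: ready={D,G} → run D
t=11: ready={G} → run G
t=12: ready={G} → run G
t=13: ready={G} → run G
t=14: ready={G} → run G
t=15: ready={G} → run G
t=16: ready={G} → run G
t=17: ready={G} → run G
t=18: (idle)
t=19: (idle)
t=20: (idle)
t=21: (idle)
t=22: (idle)
t=23: (idle)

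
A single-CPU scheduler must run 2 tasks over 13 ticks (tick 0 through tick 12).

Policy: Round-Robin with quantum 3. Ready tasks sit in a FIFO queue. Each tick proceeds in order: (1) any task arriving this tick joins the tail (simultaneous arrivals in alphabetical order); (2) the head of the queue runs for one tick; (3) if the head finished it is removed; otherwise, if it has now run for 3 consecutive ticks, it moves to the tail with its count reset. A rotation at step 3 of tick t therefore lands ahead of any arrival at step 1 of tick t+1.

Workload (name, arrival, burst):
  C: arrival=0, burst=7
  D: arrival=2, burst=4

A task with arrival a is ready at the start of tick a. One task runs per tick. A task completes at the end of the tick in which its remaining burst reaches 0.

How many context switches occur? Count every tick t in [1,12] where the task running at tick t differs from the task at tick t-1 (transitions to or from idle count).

t=0: queue=[C] q_used=0 → run C
t=1: queue=[C] q_used=1 → run C
t=2: queue=[C,D] q_used=2 → run C
t=3: queue=[D,C] q_used=0 → run D
t=4: queue=[D,C] q_used=1 → run D
t=5: queue=[D,C] q_used=2 → run D
t=6: queue=[C,D] q_used=0 → run C
t=7: queue=[C,D] q_used=1 → run C
t=8: queue=[C,D] q_used=2 → run C
t=9: queue=[D,C] q_used=0 → run D
t=10: queue=[C] q_used=0 → run C
t=11: (idle)
t=12: (idle)

context switches = 5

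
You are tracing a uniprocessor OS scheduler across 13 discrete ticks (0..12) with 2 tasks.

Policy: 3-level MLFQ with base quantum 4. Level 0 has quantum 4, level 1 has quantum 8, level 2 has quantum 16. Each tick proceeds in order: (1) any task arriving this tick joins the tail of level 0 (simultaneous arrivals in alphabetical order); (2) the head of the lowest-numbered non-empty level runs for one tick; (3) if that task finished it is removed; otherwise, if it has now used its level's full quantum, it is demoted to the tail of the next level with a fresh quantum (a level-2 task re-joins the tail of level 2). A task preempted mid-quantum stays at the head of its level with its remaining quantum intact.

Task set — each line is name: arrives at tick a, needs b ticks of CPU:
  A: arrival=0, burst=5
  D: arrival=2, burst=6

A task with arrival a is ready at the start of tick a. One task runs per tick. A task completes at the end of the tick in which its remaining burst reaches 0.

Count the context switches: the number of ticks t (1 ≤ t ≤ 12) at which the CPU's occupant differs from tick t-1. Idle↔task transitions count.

context switches = 4

t=0: L0/L1/L2 = A/-/- → run A
t=1: L0/L1/L2 = A/-/- → run A
t=2: L0/L1/L2 = AD/-/- → run A
t=3: L0/L1/L2 = AD/-/- → run A
t=4: L0/L1/L2 = D/A/- → run D
t=5: L0/L1/L2 = D/A/- → run D
t=6: L0/L1/L2 = D/A/- → run D
t=7: L0/L1/L2 = D/A/- → run D
t=8: L0/L1/L2 = -/AD/- → run A
t=9: L0/L1/L2 = -/D/- → run D
t=10: L0/L1/L2 = -/D/- → run D
t=11: (idle)
t=12: (idle)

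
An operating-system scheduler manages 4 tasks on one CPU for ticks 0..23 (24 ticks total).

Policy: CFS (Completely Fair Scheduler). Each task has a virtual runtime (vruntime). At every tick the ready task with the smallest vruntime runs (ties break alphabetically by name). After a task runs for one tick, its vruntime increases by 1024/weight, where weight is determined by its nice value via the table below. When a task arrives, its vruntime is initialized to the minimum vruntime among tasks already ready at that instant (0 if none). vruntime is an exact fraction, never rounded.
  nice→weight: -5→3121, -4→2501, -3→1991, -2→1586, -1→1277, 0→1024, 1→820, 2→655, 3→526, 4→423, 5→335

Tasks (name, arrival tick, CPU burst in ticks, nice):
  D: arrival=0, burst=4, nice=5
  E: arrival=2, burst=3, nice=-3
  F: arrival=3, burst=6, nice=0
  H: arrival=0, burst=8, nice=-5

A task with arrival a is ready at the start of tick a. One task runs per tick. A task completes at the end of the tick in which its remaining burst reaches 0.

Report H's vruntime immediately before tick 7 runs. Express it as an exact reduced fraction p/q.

t=0: vr[D=0 H=0] → run D
t=1: vr[D=1024/335 H=0] → run H
t=2: vr[D=1024/335 E=1024/3121 H=1024/3121] → run E
t=3: vr[D=1024/335 E=5234688/6213911 F=1024/3121 H=1024/3121] → run F
t=4: vr[D=1024/335 E=5234688/6213911 F=4145/3121 H=1024/3121] → run H
t=5: vr[D=1024/335 E=5234688/6213911 F=4145/3121 H=2048/3121] → run H
t=6: vr[D=1024/335 E=5234688/6213911 F=4145/3121 H=3072/3121] → run E
t=7: vr[D=1024/335 E=8430592/6213911 F=4145/3121 H=3072/3121] → run H
t=8: vr[D=1024/335 E=8430592/6213911 F=4145/3121 H=4096/3121] → run H
t=9: vr[D=1024/335 E=8430592/6213911 F=4145/3121 H=5120/3121] → run F
t=10: vr[D=1024/335 E=8430592/6213911 F=7266/3121 H=5120/3121] → run E
t=11: vr[D=1024/335 F=7266/3121 H=5120/3121] → run H
t=12: vr[D=1024/335 F=7266/3121 H=6144/3121] → run H
t=13: vr[D=1024/335 F=7266/3121 H=7168/3121] → run H
t=14: vr[D=1024/335 F=7266/3121] → run F
t=15: vr[D=1024/335 F=10387/3121] → run D
t=16: vr[D=2048/335 F=10387/3121] → run F
t=17: vr[D=2048/335 F=13508/3121] → run F
t=18: vr[D=2048/335 F=16629/3121] → run F
t=19: vr[D=2048/335] → run D
t=20: vr[D=3072/335] → run D
t=21: (idle)
t=22: (idle)
t=23: (idle)

vruntime(H, start of tick 7) = 3072/3121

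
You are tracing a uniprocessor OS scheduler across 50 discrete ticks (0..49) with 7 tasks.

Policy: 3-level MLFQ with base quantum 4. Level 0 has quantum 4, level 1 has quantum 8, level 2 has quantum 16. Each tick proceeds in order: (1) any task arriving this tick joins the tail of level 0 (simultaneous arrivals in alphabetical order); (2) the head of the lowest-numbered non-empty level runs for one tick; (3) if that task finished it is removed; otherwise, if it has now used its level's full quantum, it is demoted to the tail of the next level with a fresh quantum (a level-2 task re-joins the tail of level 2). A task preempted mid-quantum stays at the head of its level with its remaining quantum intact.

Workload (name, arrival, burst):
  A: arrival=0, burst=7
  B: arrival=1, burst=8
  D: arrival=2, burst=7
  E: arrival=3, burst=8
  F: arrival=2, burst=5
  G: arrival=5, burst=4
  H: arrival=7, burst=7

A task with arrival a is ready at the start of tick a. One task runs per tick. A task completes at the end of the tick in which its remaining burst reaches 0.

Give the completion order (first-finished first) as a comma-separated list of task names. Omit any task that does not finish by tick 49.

t=0: L0/L1/L2 = A/-/- → run A
t=1: L0/L1/L2 = AB/-/- → run A
t=2: L0/L1/L2 = ABDF/-/- → run A
t=3: L0/L1/L2 = ABDFE/-/- → run A
t=4: L0/L1/L2 = BDFE/A/- → run B
t=5: L0/L1/L2 = BDFEG/A/- → run B
t=6: L0/L1/L2 = BDFEG/A/- → run B
t=7: L0/L1/L2 = BDFEGH/A/- → run B
t=8: L0/L1/L2 = DFEGH/AB/- → run D
t=9: L0/L1/L2 = DFEGH/AB/- → run D
t=10: L0/L1/L2 = DFEGH/AB/- → run D
t=11: L0/L1/L2 = DFEGH/AB/- → run D
t=12: L0/L1/L2 = FEGH/ABD/- → run F
t=13: L0/L1/L2 = FEGH/ABD/- → run F
t=14: L0/L1/L2 = FEGH/ABD/- → run F
t=15: L0/L1/L2 = FEGH/ABD/- → run F
t=16: L0/L1/L2 = EGH/ABDF/- → run E
t=17: L0/L1/L2 = EGH/ABDF/- → run E
t=18: L0/L1/L2 = EGH/ABDF/- → run E
t=19: L0/L1/L2 = EGH/ABDF/- → run E
t=20: L0/L1/L2 = GH/ABDFE/- → run G
t=21: L0/L1/L2 = GH/ABDFE/- → run G
t=22: L0/L1/L2 = GH/ABDFE/- → run G
t=23: L0/L1/L2 = GH/ABDFE/- → run G
t=24: L0/L1/L2 = H/ABDFE/- → run H
t=25: L0/L1/L2 = H/ABDFE/- → run H
t=26: L0/L1/L2 = H/ABDFE/- → run H
t=27: L0/L1/L2 = H/ABDFE/- → run H
t=28: L0/L1/L2 = -/ABDFEH/- → run A
t=29: L0/L1/L2 = -/ABDFEH/- → run A
t=30: L0/L1/L2 = -/ABDFEH/- → run A
t=31: L0/L1/L2 = -/BDFEH/- → run B
t=32: L0/L1/L2 = -/BDFEH/- → run B
t=33: L0/L1/L2 = -/BDFEH/- → run B
t=34: L0/L1/L2 = -/BDFEH/- → run B
t=35: L0/L1/L2 = -/DFEH/- → run D
t=36: L0/L1/L2 = -/DFEH/- → run D
t=37: L0/L1/L2 = -/DFEH/- → run D
t=38: L0/L1/L2 = -/FEH/- → run F
t=39: L0/L1/L2 = -/EH/- → run E
t=40: L0/L1/L2 = -/EH/- → run E
t=41: L0/L1/L2 = -/EH/- → run E
t=42: L0/L1/L2 = -/EH/- → run E
t=43: L0/L1/L2 = -/H/- → run H
t=44: L0/L1/L2 = -/H/- → run H
t=45: L0/L1/L2 = -/H/- → run H
t=46: (idle)
t=47: (idle)
t=48: (idle)
t=49: (idle)

completion order = G, A, B, D, F, E, H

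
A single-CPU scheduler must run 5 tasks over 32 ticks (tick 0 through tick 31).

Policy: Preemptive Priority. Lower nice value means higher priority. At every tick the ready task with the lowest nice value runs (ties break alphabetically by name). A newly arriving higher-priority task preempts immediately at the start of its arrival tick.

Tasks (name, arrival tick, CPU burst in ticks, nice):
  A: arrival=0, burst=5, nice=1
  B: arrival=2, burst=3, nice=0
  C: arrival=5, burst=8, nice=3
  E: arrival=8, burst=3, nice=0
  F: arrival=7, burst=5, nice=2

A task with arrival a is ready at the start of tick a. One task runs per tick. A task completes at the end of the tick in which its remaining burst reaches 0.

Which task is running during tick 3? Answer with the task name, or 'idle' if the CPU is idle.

t=0: ready={A} → run A
t=1: ready={A} → run A
t=2: ready={A,B} → run B
t=3: ready={A,B} → run B
t=4: ready={A,B} → run B
t=5: ready={A,C} → run A
t=6: ready={A,C} → run A
t=7: ready={A,C,F} → run A
t=8: ready={C,E,F} → run E
t=9: ready={C,E,F} → run E
t=10: ready={C,E,F} → run E
t=11: ready={C,F} → run F
t=12: ready={C,F} → run F
t=13: ready={C,F} → run F
t=14: ready={C,F} → run F
t=15: ready={C,F} → run F
t=16: ready={C} → run C
t=17: ready={C} → run C
t=18: ready={C} → run C
t=19: ready={C} → run C
t=20: ready={C} → run C
t=21: ready={C} → run C
t=22: ready={C} → run C
t=23: ready={C} → run C
t=24: (idle)
t=25: (idle)
t=26: (idle)
t=27: (idle)
t=28: (idle)
t=29: (idle)
t=30: (idle)
t=31: (idle)

running at tick 3 = B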